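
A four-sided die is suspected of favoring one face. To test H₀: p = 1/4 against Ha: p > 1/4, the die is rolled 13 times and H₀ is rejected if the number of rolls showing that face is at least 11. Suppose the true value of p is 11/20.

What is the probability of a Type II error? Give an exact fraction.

39857841016429707/40960000000000000

Under the alternative p = 11/20, S ~ Binomial(13, 11/20); β is the probability the test does not reject, P(S < 11).
Adding the binomial probabilities P(S=0)+…+P(S=10) at p = 11/20 gives 39857841016429707/40960000000000000.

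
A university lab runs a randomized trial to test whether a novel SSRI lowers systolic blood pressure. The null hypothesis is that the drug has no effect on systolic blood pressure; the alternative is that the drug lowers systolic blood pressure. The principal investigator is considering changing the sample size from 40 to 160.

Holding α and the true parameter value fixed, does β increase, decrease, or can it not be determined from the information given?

It decreases.

A larger sample reduces the standard error, pulling the sampling distribution under Ha further from the non-rejection region.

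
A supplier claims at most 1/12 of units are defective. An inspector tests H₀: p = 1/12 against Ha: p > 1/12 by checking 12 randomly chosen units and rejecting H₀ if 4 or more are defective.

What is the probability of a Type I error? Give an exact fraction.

41104502839/2972033482752

The significance level is the probability, assuming p = 1/12, of seeing 4 or more defectives in 12 draws.
α = 1 − P(Y ≤ 3) = 1 − 2930928979913/2972033482752 = 41104502839/2972033482752.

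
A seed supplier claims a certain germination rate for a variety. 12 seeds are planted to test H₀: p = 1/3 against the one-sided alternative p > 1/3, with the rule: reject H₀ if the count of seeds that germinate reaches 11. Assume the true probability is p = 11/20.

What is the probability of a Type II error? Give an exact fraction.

4062047911197291/4096000000000000

β = P(fail to reject H₀ | Ha true) = P(Y ≤ 10 | p = 11/20), Y ~ Binomial(12, 11/20).
Summing C(12,j)·(11/20)^j·(9/20)^{12-j} for j = 0..10 gives 4062047911197291/4096000000000000.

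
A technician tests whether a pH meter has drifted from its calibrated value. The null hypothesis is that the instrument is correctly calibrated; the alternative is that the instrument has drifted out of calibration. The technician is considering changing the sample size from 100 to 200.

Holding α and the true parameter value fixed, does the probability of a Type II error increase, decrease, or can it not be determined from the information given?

It decreases.

A larger sample reduces the standard error, pulling the sampling distribution under Ha further from the non-rejection region.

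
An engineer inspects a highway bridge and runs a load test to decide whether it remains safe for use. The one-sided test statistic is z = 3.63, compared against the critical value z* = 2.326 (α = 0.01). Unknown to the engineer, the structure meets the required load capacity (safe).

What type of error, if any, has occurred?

The conventional null hypothesis is that the structure meets the required load capacity (safe).
Since z = 3.63 > z* = 2.326, H₀ is rejected.
H₀ is true (actually the structure meets the required load capacity (safe)).
Rejecting a true H₀ is a Type I error.

Type I error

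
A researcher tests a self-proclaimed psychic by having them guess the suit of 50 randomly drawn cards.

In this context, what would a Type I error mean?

A Type I error would mean concluding that the subject performs better than chance when in fact the subject is guessing at random (p = 1/4).

With the conventional null hypothesis that the subject is guessing at random (p = 1/4):
A Type I error is rejecting H₀ when H₀ is true.
Here that means concluding the subject has some ability beyond chance when actually the subject is guessing at random (p = 1/4).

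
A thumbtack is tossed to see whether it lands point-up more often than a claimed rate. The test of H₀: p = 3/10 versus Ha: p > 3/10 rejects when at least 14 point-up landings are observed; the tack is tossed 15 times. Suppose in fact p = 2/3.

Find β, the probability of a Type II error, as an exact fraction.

Under the alternative p = 2/3, Y ~ Binomial(15, 2/3); β is the probability the test does not reject, P(Y < 14).
Summing C(15,j)·(2/3)^j·(1/3)^{15-j} for j = 0..13 gives 14070379/14348907.

14070379/14348907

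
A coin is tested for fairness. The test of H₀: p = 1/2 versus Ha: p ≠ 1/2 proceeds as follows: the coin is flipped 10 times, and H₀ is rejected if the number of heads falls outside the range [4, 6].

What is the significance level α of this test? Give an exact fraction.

Under H₀, K ~ Binomial(10, 1/2); α is the probability of landing in either tail, P(K ≤ 3) + P(K ≥ 7).
By symmetry, α = 2·P(K ≤ 3) = 2·(1 + 10 + 45 + 120)/1024 = 352/1024 = 11/32.

11/32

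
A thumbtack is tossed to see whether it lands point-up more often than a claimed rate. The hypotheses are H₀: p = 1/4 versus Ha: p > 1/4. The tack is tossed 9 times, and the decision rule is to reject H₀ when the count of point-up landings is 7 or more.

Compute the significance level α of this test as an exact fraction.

11/8192

α = P(reject H₀ | H₀ true) = P(S ≥ 7 | p = 1/4), with S ~ Binomial(9, 1/4).
Adding the binomial terms for j = 7 through 9 with p = 1/4 yields 11/8192.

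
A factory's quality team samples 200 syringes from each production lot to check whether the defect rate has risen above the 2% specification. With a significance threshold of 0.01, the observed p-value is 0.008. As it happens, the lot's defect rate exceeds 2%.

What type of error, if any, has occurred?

The conventional null hypothesis is that the lot's defect rate is 2% (within specification).
Since p = 0.008 < α = 0.01, H₀ is rejected.
H₀ is false (actually the lot's defect rate exceeds 2%).
The decision matches the true state — no error.

No error — this is a correct decision.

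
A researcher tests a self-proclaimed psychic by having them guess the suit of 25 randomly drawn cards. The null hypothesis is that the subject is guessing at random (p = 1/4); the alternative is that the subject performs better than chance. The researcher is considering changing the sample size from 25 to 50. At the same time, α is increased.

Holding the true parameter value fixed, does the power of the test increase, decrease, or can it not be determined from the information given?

More data shrinks sampling variability; the test statistic under Ha concentrates further from the null value, making rejection more likely. Relaxing α lowers the evidence threshold; under Ha, outcomes that previously fell short now trigger rejection. Both changes push β in the same direction.
Since power = 1 − β and β decreases, power increases.

It increases.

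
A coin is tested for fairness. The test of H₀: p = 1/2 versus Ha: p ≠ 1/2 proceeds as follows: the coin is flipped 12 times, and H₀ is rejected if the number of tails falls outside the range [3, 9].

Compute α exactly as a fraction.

α = P(Y ≤ 2 or Y ≥ 10 | p = 1/2), Y ~ Binomial(12, 1/2).
The two tails are symmetric, so α = 2·(1 + 12 + 66)/2^12 = 158/4096 = 79/2048.

79/2048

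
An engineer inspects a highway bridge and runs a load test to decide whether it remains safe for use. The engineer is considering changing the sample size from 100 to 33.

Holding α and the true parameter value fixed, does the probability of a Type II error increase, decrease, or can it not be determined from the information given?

It increases.

A smaller sample increases the standard error, so the sampling distributions under H₀ and Ha overlap more.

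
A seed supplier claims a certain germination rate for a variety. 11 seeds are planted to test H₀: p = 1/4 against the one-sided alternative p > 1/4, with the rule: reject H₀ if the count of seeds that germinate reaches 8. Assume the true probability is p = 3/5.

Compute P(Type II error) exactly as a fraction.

β = P(fail to reject H₀ | Ha true) = P(Y ≤ 7 | p = 3/5), Y ~ Binomial(11, 3/5).
Summing C(11,j)·(3/5)^j·(2/5)^{11-j} for j = 0..7 gives 6872224/9765625.

6872224/9765625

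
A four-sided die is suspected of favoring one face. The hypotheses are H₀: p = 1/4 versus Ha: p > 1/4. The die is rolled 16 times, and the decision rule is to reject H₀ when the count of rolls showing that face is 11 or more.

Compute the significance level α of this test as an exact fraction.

1225093/4294967296

Under H₀, S ~ Binomial(16, 1/4), and α = P(S ≥ 11).
P(S ≥ 11) = Σ_{j=11}^{16} C(16,j)·(1/4)^j·(3/4)^{16-j} = 1225093/4294967296.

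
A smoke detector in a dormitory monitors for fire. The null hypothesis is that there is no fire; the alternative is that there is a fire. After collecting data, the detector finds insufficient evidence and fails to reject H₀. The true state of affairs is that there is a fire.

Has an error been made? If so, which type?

Type II error

H₀ was not rejected, but H₀ is actually false.
Failing to reject a false null hypothesis is a Type II error (false negative).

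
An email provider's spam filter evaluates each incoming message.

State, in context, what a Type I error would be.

A Type I error would mean concluding that the message is spam when in fact the message is legitimate (not spam).

With the conventional null hypothesis that the message is legitimate (not spam):
A Type I error is rejecting H₀ when H₀ is true.
Here that means sending the message to the spam folder when actually the message is legitimate (not spam).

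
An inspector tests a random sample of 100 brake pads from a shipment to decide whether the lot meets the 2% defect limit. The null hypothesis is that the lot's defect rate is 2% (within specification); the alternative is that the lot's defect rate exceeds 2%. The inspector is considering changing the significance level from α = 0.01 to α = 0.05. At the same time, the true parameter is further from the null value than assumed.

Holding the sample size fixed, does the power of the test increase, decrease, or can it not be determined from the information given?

It increases.

Relaxing α lowers the evidence threshold; under Ha, outcomes that previously fell short now trigger rejection. A larger true effect moves the Ha sampling distribution further from the H₀ critical value, making rejection more likely when Ha is true. Both changes push β in the same direction.
Since power = 1 − β and β decreases, power increases.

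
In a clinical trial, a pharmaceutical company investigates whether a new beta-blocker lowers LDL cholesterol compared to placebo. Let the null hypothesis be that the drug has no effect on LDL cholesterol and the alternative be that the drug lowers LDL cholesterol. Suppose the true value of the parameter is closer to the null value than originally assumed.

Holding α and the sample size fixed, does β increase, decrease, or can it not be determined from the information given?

It increases.

When the true parameter is near the null value, the test has a harder time distinguishing Ha from H₀.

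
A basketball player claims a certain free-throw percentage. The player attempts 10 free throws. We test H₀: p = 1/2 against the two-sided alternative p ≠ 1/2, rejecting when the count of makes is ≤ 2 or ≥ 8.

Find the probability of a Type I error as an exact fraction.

7/64

The significance level is the null-hypothesis probability of the rejection region {≤2} ∪ {≥8}.
The two tails are symmetric, so α = 2·(1 + 10 + 45)/2^10 = 112/1024 = 7/64.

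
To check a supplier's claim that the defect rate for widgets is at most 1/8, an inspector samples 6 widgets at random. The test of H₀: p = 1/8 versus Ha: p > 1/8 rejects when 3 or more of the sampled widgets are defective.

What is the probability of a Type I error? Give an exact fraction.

The significance level is the probability, assuming p = 1/8, of seeing 3 or more defectives in 6 draws.
Via the complement, α = 1 − Σ_{j=0}^{2} C(6,j)(1/8)^j(7/8)^{6-j} = 3819/131072.

3819/131072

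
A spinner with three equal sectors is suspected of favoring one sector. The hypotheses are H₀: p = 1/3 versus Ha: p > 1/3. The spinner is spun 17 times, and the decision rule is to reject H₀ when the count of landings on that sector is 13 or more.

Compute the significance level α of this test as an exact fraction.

Under H₀, K ~ Binomial(17, 1/3), and α = P(K ≥ 13).
P(K ≥ 13) = Σ_{j=13}^{17} C(17,j)·(1/3)^j·(2/3)^{17-j} = 44099/129140163.

44099/129140163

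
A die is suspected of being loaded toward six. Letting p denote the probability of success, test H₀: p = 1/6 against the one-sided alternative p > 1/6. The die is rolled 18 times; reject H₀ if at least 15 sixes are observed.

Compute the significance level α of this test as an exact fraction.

The Type I error probability is α = P(X ≥ 15) computed under H₀, where X ~ Binomial(18, 1/6).
Summing C(18,j)(1/6)^j(5/6)^{18−j} for j = 15,…,18 gives 26479/25389989167104.

26479/25389989167104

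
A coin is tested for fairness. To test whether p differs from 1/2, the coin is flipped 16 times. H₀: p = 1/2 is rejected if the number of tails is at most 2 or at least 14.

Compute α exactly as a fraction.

Under H₀, K ~ Binomial(16, 1/2); α is the probability of landing in either tail, P(K ≤ 2) + P(K ≥ 14).
By symmetry, α = 2·P(K ≤ 2) = 2·(1 + 16 + 120)/65536 = 274/65536 = 137/32768.

137/32768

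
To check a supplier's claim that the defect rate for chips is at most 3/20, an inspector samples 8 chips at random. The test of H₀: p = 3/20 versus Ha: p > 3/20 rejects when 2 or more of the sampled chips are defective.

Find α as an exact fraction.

The significance level is the probability, assuming p = 3/20, of seeing 2 or more defectives in 8 draws.
Computing the lower-tail complement: 1 − 16823885593/25600000000 = 8776114407/25600000000.

8776114407/25600000000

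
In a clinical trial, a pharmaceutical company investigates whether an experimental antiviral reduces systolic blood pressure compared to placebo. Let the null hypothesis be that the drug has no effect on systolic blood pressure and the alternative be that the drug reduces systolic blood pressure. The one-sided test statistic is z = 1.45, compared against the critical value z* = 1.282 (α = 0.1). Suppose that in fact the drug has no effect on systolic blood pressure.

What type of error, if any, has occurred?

Type I error

Since z = 1.45 > z* = 1.282, H₀ is rejected.
H₀ is true (actually the drug has no effect on systolic blood pressure).
Rejecting a true H₀ is a Type I error.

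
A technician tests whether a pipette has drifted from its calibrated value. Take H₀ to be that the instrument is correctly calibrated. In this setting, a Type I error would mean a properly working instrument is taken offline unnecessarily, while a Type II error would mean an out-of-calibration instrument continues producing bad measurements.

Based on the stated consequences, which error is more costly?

Type II error

The Type II consequence (an out-of-calibration instrument continues producing bad measurements) is more severe than the Type I consequence (a properly working instrument is taken offline unnecessarily).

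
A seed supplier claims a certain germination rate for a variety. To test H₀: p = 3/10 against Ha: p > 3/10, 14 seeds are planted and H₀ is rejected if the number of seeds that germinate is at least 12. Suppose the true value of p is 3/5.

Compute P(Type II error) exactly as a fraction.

β = P(fail to reject H₀ | Ha true) = P(S ≤ 11 | p = 3/5), S ~ Binomial(14, 3/5).
Summing C(14,j)·(3/5)^j·(2/5)^{14-j} for j = 0..11 gives 5860647088/6103515625.

5860647088/6103515625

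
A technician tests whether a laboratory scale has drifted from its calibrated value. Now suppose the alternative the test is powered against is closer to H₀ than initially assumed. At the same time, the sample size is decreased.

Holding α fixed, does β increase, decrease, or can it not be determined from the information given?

It increases.

When the true parameter is near the null value, the test has a harder time distinguishing Ha from H₀. Reducing n widens both sampling distributions, so the test has less ability to distinguish Ha from H₀. Both changes push β in the same direction.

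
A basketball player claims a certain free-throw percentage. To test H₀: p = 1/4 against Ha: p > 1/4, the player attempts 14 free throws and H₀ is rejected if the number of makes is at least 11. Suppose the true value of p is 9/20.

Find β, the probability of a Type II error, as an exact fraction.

β = P(fail to reject H₀ | Ha true) = P(S ≤ 10 | p = 9/20), S ~ Binomial(14, 9/20).
Adding the binomial probabilities P(S=0)+…+P(S=10) at p = 9/20 gives 809836111480091663/819200000000000000.

809836111480091663/819200000000000000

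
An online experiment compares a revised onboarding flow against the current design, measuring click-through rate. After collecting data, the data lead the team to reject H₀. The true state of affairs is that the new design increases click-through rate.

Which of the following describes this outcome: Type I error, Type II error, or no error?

The conventional null hypothesis here is that the new design has no effect on click-through rate.
The test rejected a false H₀ — the decision matches the true state.

Neither — the decision is correct.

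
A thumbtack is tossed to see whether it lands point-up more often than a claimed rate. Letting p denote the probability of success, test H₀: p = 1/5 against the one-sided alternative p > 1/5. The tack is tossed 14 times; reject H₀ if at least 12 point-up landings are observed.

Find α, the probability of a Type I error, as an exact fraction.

α = P(reject H₀ | H₀ true) = P(S ≥ 12 | p = 1/5), with S ~ Binomial(14, 1/5).
P(S ≥ 12) = Σ_{j=12}^{14} C(14,j)·(1/5)^j·(4/5)^{14-j} = 1513/6103515625.

1513/6103515625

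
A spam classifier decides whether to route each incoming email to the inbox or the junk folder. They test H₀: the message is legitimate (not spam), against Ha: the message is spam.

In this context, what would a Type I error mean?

A Type I error is rejecting H₀ when H₀ is true.
Here that means sending the message to the spam folder when actually the message is legitimate (not spam).

A Type I error would mean concluding that the message is spam when in fact the message is legitimate (not spam).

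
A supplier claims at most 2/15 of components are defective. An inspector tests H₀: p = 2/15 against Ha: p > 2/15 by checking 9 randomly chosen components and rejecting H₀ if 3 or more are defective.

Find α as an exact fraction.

The significance level is the probability, assuming p = 2/15, of seeing 3 or more defectives in 9 draws.
Via the complement, α = 1 − Σ_{j=0}^{2} C(9,j)(2/15)^j(13/15)^{9-j} = 4119920576/38443359375.

4119920576/38443359375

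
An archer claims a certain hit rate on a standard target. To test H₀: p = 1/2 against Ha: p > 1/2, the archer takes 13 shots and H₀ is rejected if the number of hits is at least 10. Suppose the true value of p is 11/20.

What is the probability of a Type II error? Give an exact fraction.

1857697115702463/2048000000000000

Under the alternative p = 11/20, K ~ Binomial(13, 11/20); β is the probability the test does not reject, P(K < 10).
Adding the binomial probabilities P(K=0)+…+P(K=9) at p = 11/20 gives 1857697115702463/2048000000000000.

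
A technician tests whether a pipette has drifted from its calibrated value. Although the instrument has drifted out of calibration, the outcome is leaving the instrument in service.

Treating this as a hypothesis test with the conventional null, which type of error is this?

Type II error

The null hypothesis here is that the instrument is correctly calibrated.
'Leaving the instrument in service' corresponds to failing to reject H₀.
H₀ was not rejected but H₀ is false — a Type II error (false negative).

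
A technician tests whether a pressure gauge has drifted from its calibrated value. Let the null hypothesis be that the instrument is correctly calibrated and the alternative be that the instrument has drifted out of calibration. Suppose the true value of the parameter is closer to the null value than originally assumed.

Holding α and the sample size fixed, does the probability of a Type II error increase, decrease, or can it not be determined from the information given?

When the true parameter is near the null value, the test has a harder time distinguishing Ha from H₀.

It increases.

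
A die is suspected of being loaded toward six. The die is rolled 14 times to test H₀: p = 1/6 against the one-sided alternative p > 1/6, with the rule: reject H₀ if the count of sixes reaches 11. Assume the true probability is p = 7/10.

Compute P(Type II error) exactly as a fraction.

A Type II error is failing to reject when Ha holds: with p = 7/10, β = P(X ≤ 10).
Equivalently, β = 1 − P(X ≥ 11) = 32241628521117/50000000000000.

32241628521117/50000000000000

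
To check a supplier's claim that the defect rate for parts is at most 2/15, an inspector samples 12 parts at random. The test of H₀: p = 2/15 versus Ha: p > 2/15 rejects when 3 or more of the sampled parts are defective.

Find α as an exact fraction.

5408352292624/25949267578125

Under H₀, K ~ Binomial(12, 2/15); the Type I error rate is P(K ≥ 3).
Via the complement, α = 1 − Σ_{j=0}^{2} C(12,j)(2/15)^j(13/15)^{12-j} = 5408352292624/25949267578125.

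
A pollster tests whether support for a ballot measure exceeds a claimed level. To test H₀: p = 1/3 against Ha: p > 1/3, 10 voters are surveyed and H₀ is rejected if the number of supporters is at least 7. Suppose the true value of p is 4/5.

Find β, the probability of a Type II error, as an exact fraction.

β = P(fail to reject H₀ | Ha true) = P(S ≤ 6 | p = 4/5), S ~ Binomial(10, 4/5).
Equivalently, β = 1 − P(S ≥ 7) = 1180409/9765625.

1180409/9765625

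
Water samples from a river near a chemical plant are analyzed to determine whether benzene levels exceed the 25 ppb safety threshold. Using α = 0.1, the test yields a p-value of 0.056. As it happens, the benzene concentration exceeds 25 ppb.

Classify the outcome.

No error (correct decision).

The conventional null hypothesis is that the benzene concentration is at or below 25 ppb (safe).
Since p = 0.056 < α = 0.1, H₀ is rejected.
H₀ is false (actually the benzene concentration exceeds 25 ppb).
The decision matches the true state — no error.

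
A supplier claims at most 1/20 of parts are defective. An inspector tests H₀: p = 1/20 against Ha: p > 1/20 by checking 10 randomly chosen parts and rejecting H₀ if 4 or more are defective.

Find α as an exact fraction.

2632954721/2560000000000

The significance level is the probability, assuming p = 1/20, of seeing 4 or more defectives in 10 draws.
Computing the lower-tail complement: 1 − 2557367045279/2560000000000 = 2632954721/2560000000000.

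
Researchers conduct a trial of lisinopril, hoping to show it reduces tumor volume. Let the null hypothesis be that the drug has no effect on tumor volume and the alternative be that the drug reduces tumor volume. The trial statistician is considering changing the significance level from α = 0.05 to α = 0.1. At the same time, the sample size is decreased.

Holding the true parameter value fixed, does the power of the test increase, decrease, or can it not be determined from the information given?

Cannot be determined from the information given.

The first change alone would make β decrease; the second alone would make β increase. Which effect dominates depends on the magnitudes, which are not given.
Since power = 1 − β, the effect on power is likewise indeterminate.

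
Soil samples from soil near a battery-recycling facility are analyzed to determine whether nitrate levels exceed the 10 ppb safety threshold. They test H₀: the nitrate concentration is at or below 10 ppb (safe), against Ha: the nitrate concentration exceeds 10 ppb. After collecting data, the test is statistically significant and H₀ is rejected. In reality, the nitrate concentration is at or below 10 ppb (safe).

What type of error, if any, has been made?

Type I error

H₀ was rejected, but H₀ is actually true.
Rejecting a true null hypothesis is a Type I error (false positive).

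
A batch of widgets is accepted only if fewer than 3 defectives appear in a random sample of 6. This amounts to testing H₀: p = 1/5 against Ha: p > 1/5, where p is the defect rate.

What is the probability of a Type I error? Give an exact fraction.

Under H₀, Y ~ Binomial(6, 1/5); the Type I error rate is P(Y ≥ 3).
Via the complement, α = 1 − Σ_{j=0}^{2} C(6,j)(1/5)^j(4/5)^{6-j} = 309/3125.

309/3125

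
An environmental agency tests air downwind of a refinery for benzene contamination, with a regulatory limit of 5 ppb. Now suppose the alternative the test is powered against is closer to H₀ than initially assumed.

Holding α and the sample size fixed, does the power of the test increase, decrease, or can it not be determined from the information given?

It decreases.

A smaller departure from H₀ means the test statistic under Ha is distributed closer to where it would be under H₀; rejection becomes less likely.
Since power = 1 − β and β increases, power decreases.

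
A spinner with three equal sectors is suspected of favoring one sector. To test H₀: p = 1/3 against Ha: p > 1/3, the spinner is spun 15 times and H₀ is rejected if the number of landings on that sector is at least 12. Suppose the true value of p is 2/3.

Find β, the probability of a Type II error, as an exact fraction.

A Type II error is failing to reject when Ha holds: with p = 2/3, β = P(K ≤ 11).
Summing C(15,j)·(2/3)^j·(1/3)^{15-j} for j = 0..11 gives 11346539/14348907.

11346539/14348907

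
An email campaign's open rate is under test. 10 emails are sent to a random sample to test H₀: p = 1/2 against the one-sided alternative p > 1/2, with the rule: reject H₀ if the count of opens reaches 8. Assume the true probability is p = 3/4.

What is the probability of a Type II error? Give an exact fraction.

β = P(fail to reject H₀ | Ha true) = P(X ≤ 7 | p = 3/4), X ~ Binomial(10, 3/4).
Adding the binomial probabilities P(X=0)+…+P(X=7) at p = 3/4 gives 124363/262144.

124363/262144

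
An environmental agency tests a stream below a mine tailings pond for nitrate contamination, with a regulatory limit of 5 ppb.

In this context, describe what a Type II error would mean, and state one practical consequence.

A Type II error would mean concluding that the nitrate concentration is at or below 5 ppb (safe) (or at least failing to establish that the nitrate concentration exceeds 5 ppb) when in fact the nitrate concentration exceeds 5 ppb. Consequence: a site with unsafe nitrate levels is certified clean, and people continue to be exposed.

With the conventional null hypothesis that the nitrate concentration is at or below 5 ppb (safe):
A Type II error is failing to reject H₀ when H₀ is false.
Here that means certifying the site as safe when actually the nitrate concentration exceeds 5 ppb.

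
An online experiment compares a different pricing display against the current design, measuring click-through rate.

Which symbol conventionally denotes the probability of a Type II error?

β

P(Type II error) = P(fail to reject H₀ | H₀ false) = β.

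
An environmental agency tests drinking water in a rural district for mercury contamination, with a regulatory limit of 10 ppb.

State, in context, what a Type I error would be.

With the conventional null hypothesis that the mercury concentration is at or below 10 ppb (safe):
A Type I error is rejecting H₀ when H₀ is true.
Here that means declaring the site contaminated and ordering remediation when actually the mercury concentration is at or below 10 ppb (safe).

A Type I error would mean concluding that the mercury concentration exceeds 10 ppb when in fact the mercury concentration is at or below 10 ppb (safe).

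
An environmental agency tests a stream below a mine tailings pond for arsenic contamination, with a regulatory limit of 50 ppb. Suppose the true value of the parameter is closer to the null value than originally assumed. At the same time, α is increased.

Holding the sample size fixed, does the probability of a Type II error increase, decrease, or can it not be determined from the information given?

Cannot be determined from the information given.

The first change alone would make β increase; the second alone would make β decrease. Which effect dominates depends on the magnitudes, which are not given.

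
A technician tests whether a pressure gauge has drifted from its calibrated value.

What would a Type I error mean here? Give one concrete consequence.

With the conventional null hypothesis that the instrument is correctly calibrated:
A Type I error is rejecting H₀ when H₀ is true.
Here that means pulling the instrument for recalibration when actually the instrument is correctly calibrated.

A Type I error would mean concluding that the instrument has drifted out of calibration when in fact the instrument is correctly calibrated. Consequence: a properly working instrument is taken offline unnecessarily.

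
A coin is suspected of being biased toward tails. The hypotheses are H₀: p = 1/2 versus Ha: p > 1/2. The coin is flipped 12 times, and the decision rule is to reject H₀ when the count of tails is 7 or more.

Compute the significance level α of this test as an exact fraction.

Under H₀, S ~ Binomial(12, 1/2), and α = P(S ≥ 7).
Summing the upper tail: (792 + 495 + 220 + 66 + 12 + 1) / 2^12 = 1586/4096 = 793/2048.

793/2048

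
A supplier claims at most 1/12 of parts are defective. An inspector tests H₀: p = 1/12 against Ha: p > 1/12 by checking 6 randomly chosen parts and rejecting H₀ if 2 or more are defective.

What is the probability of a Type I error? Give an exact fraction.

Under H₀, X ~ Binomial(6, 1/12); the Type I error rate is P(X ≥ 2).
Via the complement, α = 1 − Σ_{j=0}^{1} C(6,j)(1/12)^j(11/12)^{6-j} = 248117/2985984.

248117/2985984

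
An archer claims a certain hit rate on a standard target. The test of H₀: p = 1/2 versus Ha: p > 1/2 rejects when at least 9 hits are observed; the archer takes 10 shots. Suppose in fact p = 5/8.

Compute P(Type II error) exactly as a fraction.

Under the alternative p = 5/8, X ~ Binomial(10, 5/8); β is the probability the test does not reject, P(X < 9).
Adding the binomial probabilities P(X=0)+…+P(X=8) at p = 5/8 gives 1005382449/1073741824.

1005382449/1073741824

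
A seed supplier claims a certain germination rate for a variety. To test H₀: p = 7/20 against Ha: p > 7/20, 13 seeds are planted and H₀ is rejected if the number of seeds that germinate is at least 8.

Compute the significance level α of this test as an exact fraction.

α = P(reject H₀ | H₀ true) = P(X ≥ 8 | p = 7/20), with X ~ Binomial(13, 7/20).
Summing C(13,j)(7/20)^j(13/20)^{13−j} for j = 8,…,13 gives 29568684698777/640000000000000.

29568684698777/640000000000000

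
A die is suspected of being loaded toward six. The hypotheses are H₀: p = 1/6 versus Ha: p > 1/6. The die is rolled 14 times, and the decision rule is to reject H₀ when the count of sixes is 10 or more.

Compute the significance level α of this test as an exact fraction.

673471/78364164096

The Type I error probability is α = P(Y ≥ 10) computed under H₀, where Y ~ Binomial(14, 1/6).
Adding the binomial terms for j = 10 through 14 with p = 1/6 yields 673471/78364164096.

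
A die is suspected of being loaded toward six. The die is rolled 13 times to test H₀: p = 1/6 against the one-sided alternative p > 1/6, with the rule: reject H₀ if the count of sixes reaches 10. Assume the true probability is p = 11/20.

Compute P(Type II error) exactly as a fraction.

Under the alternative p = 11/20, S ~ Binomial(13, 11/20); β is the probability the test does not reject, P(S < 10).
Summing C(13,j)·(11/20)^j·(9/20)^{13-j} for j = 0..9 gives 1857697115702463/2048000000000000.

1857697115702463/2048000000000000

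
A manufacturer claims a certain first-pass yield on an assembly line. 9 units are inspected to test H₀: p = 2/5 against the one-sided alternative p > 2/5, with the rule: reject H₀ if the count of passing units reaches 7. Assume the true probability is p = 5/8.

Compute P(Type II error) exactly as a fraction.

Under the alternative p = 5/8, Y ~ Binomial(9, 5/8); β is the probability the test does not reject, P(Y < 7).
Adding the binomial probabilities P(Y=0)+…+P(Y=6) at p = 5/8 gives 24101307/33554432.

24101307/33554432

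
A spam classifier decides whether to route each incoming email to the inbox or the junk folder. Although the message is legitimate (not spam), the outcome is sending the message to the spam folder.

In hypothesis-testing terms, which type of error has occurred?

Type I error

The null hypothesis here is that the message is legitimate (not spam).
'Sending the message to the spam folder' corresponds to rejecting H₀.
H₀ was rejected but H₀ is true — a Type I error (false positive).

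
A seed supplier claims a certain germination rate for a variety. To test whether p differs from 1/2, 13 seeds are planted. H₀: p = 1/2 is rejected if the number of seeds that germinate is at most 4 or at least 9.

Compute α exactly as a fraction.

1093/4096

α = P(X ≤ 4 or X ≥ 9 | p = 1/2), X ~ Binomial(13, 1/2).
By symmetry, α = 2·P(X ≤ 4) = 2·(1 + 13 + 78 + 286 + 715)/8192 = 2186/8192 = 1093/4096.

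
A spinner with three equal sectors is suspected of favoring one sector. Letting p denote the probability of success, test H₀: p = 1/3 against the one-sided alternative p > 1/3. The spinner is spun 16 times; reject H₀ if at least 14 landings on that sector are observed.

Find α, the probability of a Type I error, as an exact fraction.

Under H₀, K ~ Binomial(16, 1/3), and α = P(K ≥ 14).
Summing C(16,j)(1/3)^j(2/3)^{16−j} for j = 14,…,16 gives 19/1594323.

19/1594323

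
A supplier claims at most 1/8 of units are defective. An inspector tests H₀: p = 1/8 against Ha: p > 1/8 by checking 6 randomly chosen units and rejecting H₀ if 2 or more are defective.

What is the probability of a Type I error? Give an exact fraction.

The significance level is the probability, assuming p = 1/8, of seeing 2 or more defectives in 6 draws.
α = 1 − P(Y ≤ 1) = 1 − 218491/262144 = 43653/262144.

43653/262144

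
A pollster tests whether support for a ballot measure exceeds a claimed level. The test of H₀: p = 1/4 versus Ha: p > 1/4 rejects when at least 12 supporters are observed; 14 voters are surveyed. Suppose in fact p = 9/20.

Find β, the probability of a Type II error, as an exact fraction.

817437922121895041/819200000000000000

Under the alternative p = 9/20, S ~ Binomial(14, 9/20); β is the probability the test does not reject, P(S < 12).
Summing C(14,j)·(9/20)^j·(11/20)^{14-j} for j = 0..11 gives 817437922121895041/819200000000000000.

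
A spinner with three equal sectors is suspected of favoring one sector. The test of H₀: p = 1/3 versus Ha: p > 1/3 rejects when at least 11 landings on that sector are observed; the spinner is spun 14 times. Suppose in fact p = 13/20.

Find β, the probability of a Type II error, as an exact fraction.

β = P(fail to reject H₀ | Ha true) = P(K ≤ 10 | p = 13/20), K ~ Binomial(14, 13/20).
Summing C(14,j)·(13/20)^j·(7/20)^{14-j} for j = 0..10 gives 638569946045404807/819200000000000000.

638569946045404807/819200000000000000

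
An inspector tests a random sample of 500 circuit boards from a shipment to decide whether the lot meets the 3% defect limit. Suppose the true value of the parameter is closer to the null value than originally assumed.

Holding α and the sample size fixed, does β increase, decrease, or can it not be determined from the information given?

When the true parameter is near the null value, the test has a harder time distinguishing Ha from H₀.

It increases.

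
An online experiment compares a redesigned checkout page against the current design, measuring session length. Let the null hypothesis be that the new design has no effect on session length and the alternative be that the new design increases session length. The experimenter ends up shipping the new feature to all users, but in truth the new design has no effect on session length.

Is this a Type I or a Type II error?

Type I error

'Shipping the new feature to all users' corresponds to rejecting H₀.
H₀ was rejected but H₀ is true — a Type I error (false positive).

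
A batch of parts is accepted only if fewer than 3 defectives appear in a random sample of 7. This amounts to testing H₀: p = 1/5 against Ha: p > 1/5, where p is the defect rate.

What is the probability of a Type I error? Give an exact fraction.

α = P(reject H₀ | H₀ true) = P(K ≥ 3 | p = 1/5), K ~ Binomial(7, 1/5).
Via the complement, α = 1 − Σ_{j=0}^{2} C(7,j)(1/5)^j(4/5)^{7-j} = 2313/15625.

2313/15625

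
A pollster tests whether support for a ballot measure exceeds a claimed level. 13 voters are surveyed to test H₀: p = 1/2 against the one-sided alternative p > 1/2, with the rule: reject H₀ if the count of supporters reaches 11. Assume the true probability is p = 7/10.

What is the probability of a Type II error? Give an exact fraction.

Under the alternative p = 7/10, Y ~ Binomial(13, 7/10); β is the probability the test does not reject, P(Y < 11).
Equivalently, β = 1 − P(Y ≥ 11) = 7788298257/9765625000.

7788298257/9765625000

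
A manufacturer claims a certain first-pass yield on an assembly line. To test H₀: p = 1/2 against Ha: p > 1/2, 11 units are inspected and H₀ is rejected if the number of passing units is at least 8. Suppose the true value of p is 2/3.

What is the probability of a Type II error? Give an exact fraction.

31145/59049

A Type II error is failing to reject when Ha holds: with p = 2/3, β = P(K ≤ 7).
Summing C(11,j)·(2/3)^j·(1/3)^{11-j} for j = 0..7 gives 31145/59049.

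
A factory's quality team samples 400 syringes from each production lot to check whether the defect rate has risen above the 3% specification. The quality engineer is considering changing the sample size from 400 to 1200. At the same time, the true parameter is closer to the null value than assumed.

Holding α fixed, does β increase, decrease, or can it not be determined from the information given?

The first change alone would make β decrease; the second alone would make β increase. Which effect dominates depends on the magnitudes, which are not given.

Cannot be determined from the information given.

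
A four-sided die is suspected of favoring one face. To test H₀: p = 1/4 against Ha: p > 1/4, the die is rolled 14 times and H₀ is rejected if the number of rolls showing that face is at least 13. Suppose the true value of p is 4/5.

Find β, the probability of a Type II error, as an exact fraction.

4895556073/6103515625

β = P(fail to reject H₀ | Ha true) = P(K ≤ 12 | p = 4/5), K ~ Binomial(14, 4/5).
Summing C(14,j)·(4/5)^j·(1/5)^{14-j} for j = 0..12 gives 4895556073/6103515625.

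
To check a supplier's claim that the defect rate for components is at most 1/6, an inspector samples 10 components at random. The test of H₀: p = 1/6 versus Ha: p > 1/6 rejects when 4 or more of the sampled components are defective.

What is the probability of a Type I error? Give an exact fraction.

The significance level is the probability, assuming p = 1/6, of seeing 4 or more defectives in 10 draws.
Computing the lower-tail complement: 1 − 390625/419904 = 29279/419904.

29279/419904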